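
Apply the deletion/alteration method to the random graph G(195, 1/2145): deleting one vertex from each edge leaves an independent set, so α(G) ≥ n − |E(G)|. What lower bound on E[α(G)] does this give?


E[|E(G)|] = C(195, 2)·p = 18915 · (1/2145) = 97/11.
E[α(G)] ≥ n − E[|E(G)|] = 195 − 97/11 = 2048/11.
Numerically: ≈ 186.182.
(This is only a lower bound; the true E[α(G)] may be larger.)

E[α(G)] ≥ 2048/11 ≈ 186.182.


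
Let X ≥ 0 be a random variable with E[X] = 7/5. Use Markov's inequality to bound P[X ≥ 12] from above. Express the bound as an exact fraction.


μ = E[X] = 7/5, a = 12.
Markov: P[X ≥ 12] ≤ μ/a = (7/5)/12 = 7/60.
Numerically: ≈ 0.11667.
(Since a = 12 > μ = 1.40000, the bound 7/60 is < 1 and informative.)

P[X ≥ 12] ≤ 7/60 ≈ 0.11667.


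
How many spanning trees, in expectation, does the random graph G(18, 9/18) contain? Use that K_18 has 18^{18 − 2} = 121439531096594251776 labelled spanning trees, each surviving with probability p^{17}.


K_18 has 18^{18 − 2} = 121439531096594251776 labelled spanning trees.
For each such spanning tree H, let X_H = 1 if all 17 edges of H are present in G. Then P[X_H = 1] = p^{17} = (1/2)^{17} = 1/131072.
By linearity: E[X] = Σ_H E[X_H] = 121439531096594251776 · p^{17} = 121439531096594251776 · 1/131072 = 1853020188851841/2.
Numerically: E[X] ≈ 9.27e+14.

E[X] = 121439531096594251776 · (1/2)^{17} = 1853020188851841/2 ≈ 9.27e+14.


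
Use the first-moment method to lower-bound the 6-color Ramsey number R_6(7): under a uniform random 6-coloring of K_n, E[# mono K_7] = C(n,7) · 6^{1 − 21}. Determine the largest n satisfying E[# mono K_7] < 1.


We need C(n, 7) · 6^{1 − 21} < 1, i.e. C(n, 7) < 6^{21 − 1} = 3656158440062976.
Check values of n near the boundary:
  n = 562: C(562, 7) = 3384017972944752; 3384017972944752 < 3656158440062976? YES
  n = 563: C(563, 7) = 3426622515769596; 3426622515769596 < 3656158440062976? YES
  n = 564: C(564, 7) = 3469685994423792; 3469685994423792 < 3656158440062976? YES
  n = 565: C(565, 7) = 3513212521235560; 3513212521235560 < 3656158440062976? YES
  n = 566: C(566, 7) = 3557206237959440; 3557206237959440 < 3656158440062976? YES
  n = 567: C(567, 7) = 3601671315933933; 3601671315933933 < 3656158440062976? YES
  n = 568: C(568, 7) = 3646611956239704; 3646611956239704 < 3656158440062976? YES
  n = 569: C(569, 7) = 3692032389858348; 3692032389858348 < 3656158440062976? NO
The largest n with C(n, 7) < 3656158440062976 is n = 568 (where E[X] = 16882462760369/16926659444736 ≈ 0.9973889). Hence R_6(7) > 568, i.e. R_6(7) ≥ 569.

Largest n = 568; hence R_6(7) > 568.


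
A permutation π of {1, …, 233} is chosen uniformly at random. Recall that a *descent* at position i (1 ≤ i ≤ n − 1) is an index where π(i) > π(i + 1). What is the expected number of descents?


Write X = Σ X_I over i = 1, …, 232, with X_I the indicator of one descent.
There are 232 indicators.
For each fixed i, the pair (π(i), π(i+1)) is a uniformly random ordered pair of distinct values from {1, …, 233}; by symmetry P[π(i) > π(i+1)] = 1/2.
By linearity: E[X] = 232 · (1/2) = (233 − 1) · (1/2) = 116 ≈ 116.000000.

E[X] = 116 = 116.000000.


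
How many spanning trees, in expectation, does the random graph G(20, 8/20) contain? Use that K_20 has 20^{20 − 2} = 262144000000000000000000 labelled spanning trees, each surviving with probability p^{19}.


K_20 has 20^{20 − 2} = 262144000000000000000000 labelled spanning trees.
For each such spanning tree H, let X_H = 1 if all 19 edges of H are present in G. Then P[X_H = 1] = p^{19} = (2/5)^{19} = 524288/19073486328125.
By linearity of expectation: E[X] = Σ_H E[X_H] = 262144000000000000000000 · p^{19} = 262144000000000000000000 · 524288/19073486328125 = 36028797018963968/5.
Numerically: E[X] ≈ 7.21e+15.

E[X] = 262144000000000000000000 · (2/5)^{19} = 36028797018963968/5 ≈ 7.21e+15.


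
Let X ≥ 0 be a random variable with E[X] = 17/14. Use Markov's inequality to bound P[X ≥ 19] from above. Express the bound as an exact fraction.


μ = E[X] = 17/14, a = 19.
Markov: P[X ≥ 19] ≤ μ/a = (17/14)/19 = 17/266.
Numerically: ≈ 0.06391.
(Since a = 19 > μ = 1.21429, the bound 17/266 is < 1 and informative.)

P[X ≥ 19] ≤ 17/266 ≈ 0.06391.


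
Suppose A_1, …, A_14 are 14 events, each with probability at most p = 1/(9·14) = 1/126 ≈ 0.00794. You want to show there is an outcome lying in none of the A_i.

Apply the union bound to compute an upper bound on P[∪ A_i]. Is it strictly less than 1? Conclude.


Union bound: P[∪_{i=1}^{14} A_i] ≤ Σ_i P[A_i] ≤ 14·p = 14·(1/126) = 1/9.
Numerically: 1/9 ≈ 0.11111.
Is 1/9 < 1? YES.
Since P[∪ A_i] ≤ 1/9 < 1, the complement has P[∩ A_i^c] ≥ 1 − 1/9 = 8/9 > 0, so some outcome avoids every A_i.

14·p = 1/9 ≈ 0.11111; existence CERTIFIED by the union bound.


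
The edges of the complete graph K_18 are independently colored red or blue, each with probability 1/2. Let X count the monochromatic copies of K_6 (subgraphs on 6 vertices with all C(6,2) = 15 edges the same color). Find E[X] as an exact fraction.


Let X = Σ_S X_S over the C(18, 6) = 18564 subsets S of size 6, where X_S = 1 if the K_6 on S is monochromatic.
For a fixed S, the K_6 on S has C(6, 2) = 15 edges. P[all 15 edges red] = (1/2)^15, and likewise for blue, so P[monochromatic] = 2·(1/2)^15 = 2^{1 − 15} = 1/16384.
By linearity of expectation: E[X] = C(18, 6) · 2^{1 − 15} = 18564 · 1/16384 = 4641/4096.
Numerically: E[X] ≈ 1.1331.

E[X] = C(18,6)·2^(1−C(6,2)) = 4641/4096 ≈ 1.1331.


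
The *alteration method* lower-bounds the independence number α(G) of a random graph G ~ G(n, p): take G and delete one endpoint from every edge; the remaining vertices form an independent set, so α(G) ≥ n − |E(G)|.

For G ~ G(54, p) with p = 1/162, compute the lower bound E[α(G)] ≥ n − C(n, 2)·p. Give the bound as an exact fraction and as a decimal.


E[|E(G)|] = C(54, 2)·p = 1431 · (1/162) = 53/6.
E[α(G)] ≥ n − E[|E(G)|] = 54 − 53/6 = 271/6.
Numerically: ≈ 45.166667.
(This is only a lower bound; the true E[α(G)] may be larger.)

E[α(G)] ≥ 271/6 ≈ 45.166667.


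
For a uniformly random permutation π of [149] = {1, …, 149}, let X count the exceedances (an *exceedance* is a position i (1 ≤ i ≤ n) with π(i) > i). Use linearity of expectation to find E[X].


Write X = Σ_{i=1}^{149} X_i, where X_i = 1_{π(i) > i}.
For each fixed i, π(i) is uniform over {1, …, 149} (marginal of a uniform permutation), so P[π(i) > i] = (n − i)/n. Summing: Σ_{i=1}^{149} (n − i)/n = (0 + 1 + … + 148)/149 = 149(149 − 1)/(2·149) = (149 − 1)/2.
Hence E[X] = Σ_{i=1}^{149} (149 − i)/149 = 74 ≈ 74.000.

E[X] = 74 = 74.000.


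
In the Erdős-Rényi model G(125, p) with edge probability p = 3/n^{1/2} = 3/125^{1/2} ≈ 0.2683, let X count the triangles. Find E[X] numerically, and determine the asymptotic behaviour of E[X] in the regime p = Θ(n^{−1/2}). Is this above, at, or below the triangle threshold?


Number of potential triangles: C(125, 3) = 317750.
Each occurs with probability p³ ≈ (0.2683)³ ≈ 1.931963e-02.
By linearity: E[X] = C(125, 3)·p³ ≈ 317750 · 1.931963e-02 ≈ 6138.8116.
Since α = 1/2 < 1, p = c/n^{1/2} ≫ 1/n is above the triangle threshold p ~ 1/n. Asymptotically E[X] ~ (c³/6)·n^{3(1−α)} = (3³/6)·n^{1.5} → ∞; triangles are abundant w.h.p.

E[X] ≈ 6138.8116; in regime p = Θ(1/n^{1/2}) E[X] diverges (above the triangle threshold p ~ 1/n).


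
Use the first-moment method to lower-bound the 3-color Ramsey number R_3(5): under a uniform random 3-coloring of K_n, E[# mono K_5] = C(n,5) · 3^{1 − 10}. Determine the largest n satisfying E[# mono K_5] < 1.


We need C(n, 5) · 3^{1 − 10} < 1, i.e. C(n, 5) < 3^{10 − 1} = 19683.
Check values of n near the boundary:
  n = 14: C(14, 5) = 2002; 2002 < 19683? YES
  n = 15: C(15, 5) = 3003; 3003 < 19683? YES
  n = 16: C(16, 5) = 4368; 4368 < 19683? YES
  n = 17: C(17, 5) = 6188; 6188 < 19683? YES
  n = 18: C(18, 5) = 8568; 8568 < 19683? YES
  n = 19: C(19, 5) = 11628; 11628 < 19683? YES
  n = 20: C(20, 5) = 15504; 15504 < 19683? YES
  n = 21: C(21, 5) = 20349; 20349 < 19683? NO
  n = 22: C(22, 5) = 26334; 26334 < 19683? NO
  n = 23: C(23, 5) = 33649; 33649 < 19683? NO
The largest n with C(n, 5) < 19683 is n = 20 (where E[X] = 5168/6561 ≈ 0.7877). Hence R_3(5) > 20, i.e. R_3(5) ≥ 21.

Largest n = 20; hence R_3(5) > 20.


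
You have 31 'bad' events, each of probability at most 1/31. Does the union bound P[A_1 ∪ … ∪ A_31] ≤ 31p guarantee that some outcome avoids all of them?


Union bound: P[∪_{i=1}^{31} A_i] ≤ Σ_i P[A_i] ≤ 31·p = 31·(1/31) = 1.
Numerically: 1 ≈ 1.000.
Is 1 < 1? NO.
Since the bound 1 is ≥ 1, the union bound is uninformative here; it does NOT by itself certify existence.

31·p = 1 ≈ 1.000; existence NOT certified by the union bound.


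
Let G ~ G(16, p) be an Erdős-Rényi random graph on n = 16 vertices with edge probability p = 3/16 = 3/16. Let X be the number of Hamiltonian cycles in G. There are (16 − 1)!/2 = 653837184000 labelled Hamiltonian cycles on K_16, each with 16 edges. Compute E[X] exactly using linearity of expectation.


K_16 has (16 − 1)!/2 = 653837184000 labelled Hamiltonian cycles.
For each such Hamiltonian cycle H, let X_H = 1 if all 16 edges of H are present in G. Then P[X_H = 1] = p^{16} = (3/16)^{16} = 43046721/18446744073709551616.
By linearity of expectation: E[X] = Σ_H E[X_H] = 653837184000 · p^{16} = 653837184000 · 43046721/18446744073709551616 = 27485885585032875/18014398509481984.
Numerically: E[X] ≈ 1.52577.

E[X] = 653837184000 · (3/16)^{16} = 27485885585032875/18014398509481984 ≈ 1.52577.


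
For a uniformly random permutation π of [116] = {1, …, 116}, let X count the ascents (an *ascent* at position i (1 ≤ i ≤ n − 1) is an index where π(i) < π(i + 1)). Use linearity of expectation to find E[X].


Write X = Σ X_I over i = 1, …, 115, with X_I the indicator of one ascent.
There are 115 indicators.
For each fixed i, the pair (π(i), π(i+1)) is a uniformly random ordered pair of distinct values from {1, …, 116}; by symmetry P[π(i) < π(i+1)] = 1/2.
By linearity: E[X] = 115 · (1/2) = (116 − 1) · (1/2) = 115/2 ≈ 57.50000.

E[X] = 115/2 = 57.50000.


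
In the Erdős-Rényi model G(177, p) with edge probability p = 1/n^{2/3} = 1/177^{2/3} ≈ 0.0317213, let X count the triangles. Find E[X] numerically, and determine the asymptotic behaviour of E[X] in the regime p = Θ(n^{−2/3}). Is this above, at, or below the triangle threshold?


Number of potential triangles: C(177, 3) = 908600.
Each occurs with probability p³ ≈ (0.0317213)³ ≈ 3.19193080e-05.
By linearity: E[X] = C(177, 3)·p³ ≈ 908600 · 3.19193080e-05 ≈ 29.001883.
Since α = 2/3 < 1, p = c/n^{2/3} ≫ 1/n is above the triangle threshold p ~ 1/n. Asymptotically E[X] ~ (c³/6)·n^{3(1−α)} = (1³/6)·n^{1} → ∞; triangles are abundant w.h.p.

E[X] ≈ 29.001883; in regime p = Θ(1/n^{2/3}) E[X] diverges (above the triangle threshold p ~ 1/n).


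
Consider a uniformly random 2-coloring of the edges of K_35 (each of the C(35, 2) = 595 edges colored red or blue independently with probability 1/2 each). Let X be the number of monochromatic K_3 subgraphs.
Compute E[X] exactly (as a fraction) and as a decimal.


Let X = Σ_S X_S over the C(35, 3) = 6545 subsets S of size 3, where X_S = 1 if the K_3 on S is monochromatic.
For a fixed S, the K_3 on S has C(3, 2) = 3 edges. P[all 3 edges red] = (1/2)^3, and likewise for blue, so P[monochromatic] = 2·(1/2)^3 = 2^{1 − 3} = 1/4.
By linearity of expectation: E[X] = C(35, 3) · 2^{1 − 3} = 6545 · 1/4 = 6545/4.
Numerically: E[X] ≈ 1636.25000.

E[X] = C(35,3)·2^(1−C(3,2)) = 6545/4 ≈ 1636.25000.


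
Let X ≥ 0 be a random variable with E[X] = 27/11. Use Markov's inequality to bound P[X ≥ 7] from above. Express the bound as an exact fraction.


μ = E[X] = 27/11, a = 7.
Markov: P[X ≥ 7] ≤ μ/a = (27/11)/7 = 27/77.
Numerically: ≈ 0.35065.
(Since a = 7 > μ = 2.45455, the bound 27/77 is < 1 and informative.)

P[X ≥ 7] ≤ 27/77 ≈ 0.35065.


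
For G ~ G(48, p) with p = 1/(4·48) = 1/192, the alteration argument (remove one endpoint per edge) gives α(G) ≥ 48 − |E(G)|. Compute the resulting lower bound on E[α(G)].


E[|E(G)|] = C(48, 2)·p = 1128 · (1/192) = 47/8.
E[α(G)] ≥ n − E[|E(G)|] = 48 − 47/8 = 337/8.
Numerically: ≈ 42.125.
(This is only a lower bound; the true E[α(G)] may be larger.)

E[α(G)] ≥ 337/8 ≈ 42.125.


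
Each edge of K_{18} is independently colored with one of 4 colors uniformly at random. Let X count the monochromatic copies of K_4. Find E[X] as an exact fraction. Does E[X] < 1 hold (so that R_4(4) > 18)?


E[X] = C(18, 4) · 4^{1 − 6} = 3060 · 4^{−5} = 3060/1024.
As a reduced fraction: E[X] = 765/256 ≈ 2.988.
Is E[X] < 1? NO.
Since E[X] ≥ 1, the first-moment bound is inconclusive at n = 18; it does NOT by itself certify R_4(4) > 18.

E[X] = 765/256 ≈ 2.988; E[X] ≥ 1; first-moment method inconclusive here.


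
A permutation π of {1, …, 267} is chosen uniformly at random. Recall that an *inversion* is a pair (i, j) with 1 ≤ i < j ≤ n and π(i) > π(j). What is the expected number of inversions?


Write X = Σ X_I over the C(267, 2) = 35511 pairs i < j, with X_I the indicator of one inversion.
There are 35511 indicators.
For each fixed pair i < j, the values π(i) and π(j) are two distinct elements of {1, …, 267} in uniformly random order; by symmetry P[π(i) > π(j)] = 1/2.
By linearity: E[X] = 35511 · (1/2) = C(267, 2) · (1/2) = 35511/2 = 35511/2 ≈ 17755.50000.

E[X] = 35511/2 = 17755.50000.


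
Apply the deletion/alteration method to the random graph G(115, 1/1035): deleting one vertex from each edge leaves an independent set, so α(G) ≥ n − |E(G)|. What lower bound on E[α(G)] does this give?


E[|E(G)|] = C(115, 2)·p = 6555 · (1/1035) = 19/3.
E[α(G)] ≥ n − E[|E(G)|] = 115 − 19/3 = 326/3.
Numerically: ≈ 108.666667.
(This is only a lower bound; the true E[α(G)] may be larger.)

E[α(G)] ≥ 326/3 ≈ 108.666667.


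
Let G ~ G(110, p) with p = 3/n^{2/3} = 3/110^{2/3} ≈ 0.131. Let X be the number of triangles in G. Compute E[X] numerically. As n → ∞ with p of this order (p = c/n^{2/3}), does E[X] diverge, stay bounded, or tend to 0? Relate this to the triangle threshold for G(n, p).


Number of potential triangles: C(110, 3) = 215820.
Each occurs with probability p³ ≈ (0.131)³ ≈ 2.23140e-03.
By linearity: E[X] = C(110, 3)·p³ ≈ 215820 · 2.23140e-03 ≈ 481.582.
Since α = 2/3 < 1, p = c/n^{2/3} ≫ 1/n is above the triangle threshold p ~ 1/n. Asymptotically E[X] ~ (c³/6)·n^{3(1−α)} = (3³/6)·n^{1} → ∞; triangles are abundant w.h.p.

E[X] ≈ 481.582; in regime p = Θ(1/n^{2/3}) E[X] diverges (above the triangle threshold p ~ 1/n).


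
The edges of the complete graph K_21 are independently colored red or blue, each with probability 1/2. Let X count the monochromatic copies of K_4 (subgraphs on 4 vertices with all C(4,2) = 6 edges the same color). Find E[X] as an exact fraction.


Let X = Σ_S X_S over the C(21, 4) = 5985 subsets S of size 4, where X_S = 1 if the K_4 on S is monochromatic.
For a fixed S, the K_4 on S has C(4, 2) = 6 edges. P[all 6 edges red] = (1/2)^6, and likewise for blue, so P[monochromatic] = 2·(1/2)^6 = 2^{1 − 6} = 1/32.
Summing: E[X] = C(21, 4) · 2^{1 − 6} = 5985 · 1/32 = 5985/32.
Numerically: E[X] ≈ 187.0312.

E[X] = C(21,4)·2^(1−C(4,2)) = 5985/32 ≈ 187.0312.


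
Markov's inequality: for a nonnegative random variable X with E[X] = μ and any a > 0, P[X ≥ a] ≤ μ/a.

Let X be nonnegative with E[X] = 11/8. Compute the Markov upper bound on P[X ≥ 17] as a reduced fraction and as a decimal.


μ = E[X] = 11/8, a = 17.
Markov: P[X ≥ 17] ≤ μ/a = (11/8)/17 = 11/136.
Numerically: ≈ 0.08088.
(Since a = 17 > μ = 1.37500, the bound 11/136 is < 1 and informative.)

P[X ≥ 17] ≤ 11/136 ≈ 0.08088.


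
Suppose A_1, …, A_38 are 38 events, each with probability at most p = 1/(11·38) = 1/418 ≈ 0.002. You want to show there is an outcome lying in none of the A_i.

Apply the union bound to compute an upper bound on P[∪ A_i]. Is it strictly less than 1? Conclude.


Union bound: P[∪_{i=1}^{38} A_i] ≤ Σ_i P[A_i] ≤ 38·p = 38·(1/418) = 1/11.
Numerically: 1/11 ≈ 0.091.
Is 1/11 < 1? YES.
Since P[∪ A_i] ≤ 1/11 < 1, the complement has P[∩ A_i^c] ≥ 1 − 1/11 = 10/11 > 0, so some outcome avoids every A_i.

38·p = 1/11 ≈ 0.091; existence CERTIFIED by the union bound.


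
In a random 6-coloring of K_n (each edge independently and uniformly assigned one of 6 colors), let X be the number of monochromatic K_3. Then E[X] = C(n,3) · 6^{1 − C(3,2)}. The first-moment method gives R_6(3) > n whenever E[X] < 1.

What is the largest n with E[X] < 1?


We need C(n, 3) · 6^{1 − 3} < 1, i.e. C(n, 3) < 6^{3 − 1} = 36.
Check values of n near the boundary:
  n = 3: C(3, 3) = 1; 1 < 36? YES
  n = 4: C(4, 3) = 4; 4 < 36? YES
  n = 5: C(5, 3) = 10; 10 < 36? YES
  n = 6: C(6, 3) = 20; 20 < 36? YES
  n = 7: C(7, 3) = 35; 35 < 36? YES
  n = 8: C(8, 3) = 56; 56 < 36? NO
  n = 9: C(9, 3) = 84; 84 < 36? NO
The largest n with C(n, 3) < 36 is n = 7 (where E[X] = 35/36 ≈ 0.97222). Hence R_6(3) > 7, i.e. R_6(3) ≥ 8.

Largest n = 7; hence R_6(3) > 7.


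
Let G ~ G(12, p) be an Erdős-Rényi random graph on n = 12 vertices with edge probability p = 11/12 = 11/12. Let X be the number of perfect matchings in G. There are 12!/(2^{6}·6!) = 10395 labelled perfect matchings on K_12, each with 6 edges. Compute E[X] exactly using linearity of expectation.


K_12 has 12!/(2^{6}·6!) = 10395 labelled perfect matchings.
For each such perfect matching H, let X_H = 1 if all 6 edges of H are present in G. Then P[X_H = 1] = p^{6} = (11/12)^{6} = 1771561/2985984.
By linearity of expectation: E[X] = Σ_H E[X_H] = 10395 · p^{6} = 10395 · 1771561/2985984 = 682050985/110592.
Numerically: E[X] ≈ 6.17e+03.

E[X] = 10395 · (11/12)^{6} = 682050985/110592 ≈ 6.17e+03.


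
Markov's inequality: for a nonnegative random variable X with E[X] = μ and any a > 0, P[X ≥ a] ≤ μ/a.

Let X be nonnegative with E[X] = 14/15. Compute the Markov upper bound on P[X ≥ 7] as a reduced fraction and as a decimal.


μ = E[X] = 14/15, a = 7.
Markov: P[X ≥ 7] ≤ μ/a = (14/15)/7 = 2/15.
Numerically: ≈ 0.133333.
(Since a = 7 > μ = 0.933333, the bound 2/15 is < 1 and informative.)

P[X ≥ 7] ≤ 2/15 ≈ 0.133333.


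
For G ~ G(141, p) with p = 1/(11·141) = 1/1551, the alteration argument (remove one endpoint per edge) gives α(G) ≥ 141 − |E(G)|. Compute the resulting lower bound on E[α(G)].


E[|E(G)|] = C(141, 2)·p = 9870 · (1/1551) = 70/11.
E[α(G)] ≥ n − E[|E(G)|] = 141 − 70/11 = 1481/11.
Numerically: ≈ 134.636.
(This is only a lower bound; the true E[α(G)] may be larger.)

E[α(G)] ≥ 1481/11 ≈ 134.636.


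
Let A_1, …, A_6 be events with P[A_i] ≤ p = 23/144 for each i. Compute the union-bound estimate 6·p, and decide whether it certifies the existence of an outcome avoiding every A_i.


Union bound: P[∪_{i=1}^{6} A_i] ≤ Σ_i P[A_i] ≤ 6·p = 6·(23/144) = 23/24.
Numerically: 23/24 ≈ 0.95833.
Is 23/24 < 1? YES.
Since P[∪ A_i] ≤ 23/24 < 1, the complement has P[∩ A_i^c] ≥ 1 − 23/24 = 1/24 > 0, so some outcome avoids every A_i.

6·p = 23/24 ≈ 0.95833; existence CERTIFIED by the union bound.


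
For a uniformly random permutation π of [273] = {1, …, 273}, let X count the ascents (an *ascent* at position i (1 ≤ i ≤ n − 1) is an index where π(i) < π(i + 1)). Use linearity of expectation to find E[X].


Write X = Σ X_I over i = 1, …, 272, with X_I the indicator of one ascent.
There are 272 indicators.
For each fixed i, the pair (π(i), π(i+1)) is a uniformly random ordered pair of distinct values from {1, …, 273}; by symmetry P[π(i) < π(i+1)] = 1/2.
By linearity: E[X] = 272 · (1/2) = (273 − 1) · (1/2) = 136 ≈ 136.00000.

E[X] = 136 = 136.00000.


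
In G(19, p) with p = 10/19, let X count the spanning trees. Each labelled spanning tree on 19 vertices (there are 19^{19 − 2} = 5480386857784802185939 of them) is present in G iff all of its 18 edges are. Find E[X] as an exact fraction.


K_19 has 19^{19 − 2} = 5480386857784802185939 labelled spanning trees.
For each such spanning tree H, let X_H = 1 if all 18 edges of H are present in G. Then P[X_H = 1] = p^{18} = (10/19)^{18} = 1000000000000000000/104127350297911241532841.
Summing the indicators: E[X] = Σ_H E[X_H] = 5480386857784802185939 · p^{18} = 5480386857784802185939 · 1000000000000000000/104127350297911241532841 = 1000000000000000000/19.
Numerically: E[X] ≈ 5.26e+16.

E[X] = 5480386857784802185939 · (10/19)^{18} = 1000000000000000000/19 ≈ 5.26e+16.


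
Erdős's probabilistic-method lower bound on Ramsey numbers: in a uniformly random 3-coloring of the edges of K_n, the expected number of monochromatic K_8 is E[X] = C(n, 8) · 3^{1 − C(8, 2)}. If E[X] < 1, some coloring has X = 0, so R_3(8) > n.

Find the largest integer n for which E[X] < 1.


We need C(n, 8) · 3^{1 − 28} < 1, i.e. C(n, 8) < 3^{28 − 1} = 7625597484987.
Check values of n near the boundary:
  n = 153: C(153, 8) = 6183023199255; 6183023199255 < 7625597484987? YES
  n = 154: C(154, 8) = 6521818990995; 6521818990995 < 7625597484987? YES
  n = 155: C(155, 8) = 6876747915675; 6876747915675 < 7625597484987? YES
  n = 156: C(156, 8) = 7248464019225; 7248464019225 < 7625597484987? YES
  n = 157: C(157, 8) = 7637643295425; 7637643295425 < 7625597484987? NO
  n = 158: C(158, 8) = 8044984271181; 8044984271181 < 7625597484987? NO
  n = 159: C(159, 8) = 8471208603429; 8471208603429 < 7625597484987? NO
The largest n with C(n, 8) < 7625597484987 is n = 156 (where E[X] = 805384891025/847288609443 ≈ 0.9505). Hence R_3(8) > 156, i.e. R_3(8) ≥ 157.

Largest n = 156; hence R_3(8) > 156.


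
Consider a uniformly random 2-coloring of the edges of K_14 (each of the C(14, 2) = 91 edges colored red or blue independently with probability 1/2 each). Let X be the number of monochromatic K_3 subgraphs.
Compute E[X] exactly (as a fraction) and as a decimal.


Let X = Σ_S X_S over the C(14, 3) = 364 subsets S of size 3, where X_S = 1 if the K_3 on S is monochromatic.
For a fixed S, the K_3 on S has C(3, 2) = 3 edges. P[all 3 edges red] = (1/2)^3, and likewise for blue, so P[monochromatic] = 2·(1/2)^3 = 2^{1 − 3} = 1/4.
By linearity of expectation: E[X] = C(14, 3) · 2^{1 − 3} = 364 · 1/4 = 91.
Numerically: E[X] ≈ 91.00000.

E[X] = C(14,3)·2^(1−C(3,2)) = 91 ≈ 91.00000.


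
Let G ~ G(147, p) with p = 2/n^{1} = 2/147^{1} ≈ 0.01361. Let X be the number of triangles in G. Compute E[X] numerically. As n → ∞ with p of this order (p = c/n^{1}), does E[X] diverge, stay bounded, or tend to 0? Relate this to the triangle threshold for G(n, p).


Number of potential triangles: C(147, 3) = 518665.
Each occurs with probability p³ ≈ (0.01361)³ ≈ 2.518477e-06.
By linearity: E[X] = C(147, 3)·p³ ≈ 518665 · 2.518477e-06 ≈ 1.3062.
Here α = 1, so p = 2/n is exactly at the triangle threshold p ~ 1/n. Asymptotically E[X] → c³/6 = 2³/6 = 4/3 ≈ 1.3333, a bounded constant. In this regime the triangle count is asymptotically Poisson(c³/6).

E[X] ≈ 1.3062; in regime p = Θ(1/n^{1}) E[X] stays bounded (at the triangle threshold p ~ 1/n).


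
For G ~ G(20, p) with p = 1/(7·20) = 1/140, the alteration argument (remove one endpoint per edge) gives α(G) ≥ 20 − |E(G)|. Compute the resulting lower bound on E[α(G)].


E[|E(G)|] = C(20, 2)·p = 190 · (1/140) = 19/14.
E[α(G)] ≥ n − E[|E(G)|] = 20 − 19/14 = 261/14.
Numerically: ≈ 18.643.
(This is only a lower bound; the true E[α(G)] may be larger.)

E[α(G)] ≥ 261/14 ≈ 18.643.


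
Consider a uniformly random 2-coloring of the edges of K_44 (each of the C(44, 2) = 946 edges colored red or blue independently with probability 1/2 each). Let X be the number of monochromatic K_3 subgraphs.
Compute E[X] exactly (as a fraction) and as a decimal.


Let X = Σ_S X_S over the C(44, 3) = 13244 subsets S of size 3, where X_S = 1 if the K_3 on S is monochromatic.
For a fixed S, the K_3 on S has C(3, 2) = 3 edges. P[all 3 edges red] = (1/2)^3, and likewise for blue, so P[monochromatic] = 2·(1/2)^3 = 2^{1 − 3} = 1/4.
Summing: E[X] = C(44, 3) · 2^{1 − 3} = 13244 · 1/4 = 3311.
Numerically: E[X] ≈ 3311.000.

E[X] = C(44,3)·2^(1−C(3,2)) = 3311 ≈ 3311.000.


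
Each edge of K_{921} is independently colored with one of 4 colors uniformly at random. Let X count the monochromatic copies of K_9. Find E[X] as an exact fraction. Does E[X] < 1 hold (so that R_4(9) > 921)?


E[X] = C(921, 9) · 4^{1 − 36} = 1263413444025789313455 · 4^{−35} = 1263413444025789313455/1180591620717411303424.
As a reduced fraction: E[X] = 1263413444025789313455/1180591620717411303424 ≈ 1.0701528.
Is E[X] < 1? NO.
Since E[X] ≥ 1, the first-moment bound is inconclusive at n = 921; it does NOT by itself certify R_4(9) > 921.

E[X] = 1263413444025789313455/1180591620717411303424 ≈ 1.0701528; E[X] ≥ 1; first-moment method inconclusive here.


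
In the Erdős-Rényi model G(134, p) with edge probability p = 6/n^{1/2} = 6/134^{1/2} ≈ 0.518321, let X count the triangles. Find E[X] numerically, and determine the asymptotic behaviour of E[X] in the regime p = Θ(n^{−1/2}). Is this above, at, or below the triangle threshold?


Number of potential triangles: C(134, 3) = 392084.
Each occurs with probability p³ ≈ (0.518321)³ ≈ 1.39250433e-01.
By linearity: E[X] = C(134, 3)·p³ ≈ 392084 · 1.39250433e-01 ≈ 54597.866686.
Since α = 1/2 < 1, p = c/n^{1/2} ≫ 1/n is above the triangle threshold p ~ 1/n. Asymptotically E[X] ~ (c³/6)·n^{3(1−α)} = (6³/6)·n^{1.5} → ∞; triangles are abundant w.h.p.

E[X] ≈ 54597.866686; in regime p = Θ(1/n^{1/2}) E[X] diverges (above the triangle threshold p ~ 1/n).


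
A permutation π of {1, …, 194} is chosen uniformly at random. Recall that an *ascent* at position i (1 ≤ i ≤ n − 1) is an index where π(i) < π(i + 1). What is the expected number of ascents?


Write X = Σ X_I over i = 1, …, 193, with X_I the indicator of one ascent.
There are 193 indicators.
For each fixed i, the pair (π(i), π(i+1)) is a uniformly random ordered pair of distinct values from {1, …, 194}; by symmetry P[π(i) < π(i+1)] = 1/2.
By linearity: E[X] = 193 · (1/2) = (194 − 1) · (1/2) = 193/2 ≈ 96.500.

E[X] = 193/2 = 96.500.


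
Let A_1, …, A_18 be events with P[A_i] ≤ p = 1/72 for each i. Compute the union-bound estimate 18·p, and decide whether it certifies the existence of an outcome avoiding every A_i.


Union bound: P[∪_{i=1}^{18} A_i] ≤ Σ_i P[A_i] ≤ 18·p = 18·(1/72) = 1/4.
Numerically: 1/4 ≈ 0.2500.
Is 1/4 < 1? YES.
Since P[∪ A_i] ≤ 1/4 < 1, the complement has P[∩ A_i^c] ≥ 1 − 1/4 = 3/4 > 0, so some outcome avoids every A_i.

18·p = 1/4 ≈ 0.2500; existence CERTIFIED by the union bound.


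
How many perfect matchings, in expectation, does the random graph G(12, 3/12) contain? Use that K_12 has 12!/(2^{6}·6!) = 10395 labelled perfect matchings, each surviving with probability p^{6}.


K_12 has 12!/(2^{6}·6!) = 10395 labelled perfect matchings.
For each such perfect matching H, let X_H = 1 if all 6 edges of H are present in G. Then P[X_H = 1] = p^{6} = (1/4)^{6} = 1/4096.
By linearity of expectation: E[X] = Σ_H E[X_H] = 10395 · p^{6} = 10395 · 1/4096 = 10395/4096.
Numerically: E[X] ≈ 2.538.

E[X] = 10395 · (1/4)^{6} = 10395/4096 ≈ 2.538.


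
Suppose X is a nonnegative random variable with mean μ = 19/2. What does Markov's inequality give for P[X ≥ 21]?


μ = E[X] = 19/2, a = 21.
Markov: P[X ≥ 21] ≤ μ/a = (19/2)/21 = 19/42.
Numerically: ≈ 0.4524.
(Since a = 21 > μ = 9.5000, the bound 19/42 is < 1 and informative.)

P[X ≥ 21] ≤ 19/42 ≈ 0.4524.


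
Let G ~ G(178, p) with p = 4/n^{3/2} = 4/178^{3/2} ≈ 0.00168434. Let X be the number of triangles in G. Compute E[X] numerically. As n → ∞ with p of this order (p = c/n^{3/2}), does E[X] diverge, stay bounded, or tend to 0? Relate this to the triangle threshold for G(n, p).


Number of potential triangles: C(178, 3) = 924176.
Each occurs with probability p³ ≈ (0.00168434)³ ≈ 4.77848210e-09.
By linearity: E[X] = C(178, 3)·p³ ≈ 924176 · 4.77848210e-09 ≈ 0.004416.
Since α = 3/2 > 1, p = c/n^{3/2} = o(1/n) is below the triangle threshold p ~ 1/n. Asymptotically E[X] ~ (c³/6)·n^{3(1−α)} = (4³/6)·n^{-1.5} → 0, so by Markov's inequality G has no triangles w.h.p.

E[X] ≈ 0.004416; in regime p = Θ(1/n^{3/2}) E[X] tends to 0 (below the triangle threshold p ~ 1/n).


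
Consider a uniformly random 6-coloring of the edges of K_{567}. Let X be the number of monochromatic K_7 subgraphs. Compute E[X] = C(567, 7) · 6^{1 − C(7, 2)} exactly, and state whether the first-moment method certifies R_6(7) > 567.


E[X] = C(567, 7) · 6^{1 − 21} = 3601671315933933 · 6^{−20} = 3601671315933933/3656158440062976.
As a reduced fraction: E[X] = 44465077974493/45137758519296 ≈ 0.985097.
Is E[X] < 1? YES.
Since E[X] < 1, there exists a 6-coloring of K_{567} with no monochromatic K_7; hence R_6(7) > 567.

E[X] = 44465077974493/45137758519296 ≈ 0.985097; E[X] < 1, so R_6(7) > 567.


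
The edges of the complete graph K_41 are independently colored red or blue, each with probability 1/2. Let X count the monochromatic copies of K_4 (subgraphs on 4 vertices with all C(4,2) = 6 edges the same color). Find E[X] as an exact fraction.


Let X = Σ_S X_S over the C(41, 4) = 101270 subsets S of size 4, where X_S = 1 if the K_4 on S is monochromatic.
For a fixed S, the K_4 on S has C(4, 2) = 6 edges. P[all 6 edges red] = (1/2)^6, and likewise for blue, so P[monochromatic] = 2·(1/2)^6 = 2^{1 − 6} = 1/32.
Summing: E[X] = C(41, 4) · 2^{1 − 6} = 101270 · 1/32 = 50635/16.
Numerically: E[X] ≈ 3164.688.

E[X] = C(41,4)·2^(1−C(4,2)) = 50635/16 ≈ 3164.688.


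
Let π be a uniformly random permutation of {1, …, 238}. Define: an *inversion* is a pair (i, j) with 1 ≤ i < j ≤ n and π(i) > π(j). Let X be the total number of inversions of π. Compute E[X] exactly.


Write X = Σ X_I over the C(238, 2) = 28203 pairs i < j, with X_I the indicator of one inversion.
There are 28203 indicators.
For each fixed pair i < j, the values π(i) and π(j) are two distinct elements of {1, …, 238} in uniformly random order; by symmetry P[π(i) > π(j)] = 1/2.
By linearity: E[X] = 28203 · (1/2) = C(238, 2) · (1/2) = 28203/2 = 28203/2 ≈ 14101.500000.

E[X] = 28203/2 = 14101.500000.


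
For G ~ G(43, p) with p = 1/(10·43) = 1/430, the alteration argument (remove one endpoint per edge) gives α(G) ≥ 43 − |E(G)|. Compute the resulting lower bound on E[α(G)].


E[|E(G)|] = C(43, 2)·p = 903 · (1/430) = 21/10.
E[α(G)] ≥ n − E[|E(G)|] = 43 − 21/10 = 409/10.
Numerically: ≈ 40.9000.
(This is only a lower bound; the true E[α(G)] may be larger.)

E[α(G)] ≥ 409/10 ≈ 40.9000.


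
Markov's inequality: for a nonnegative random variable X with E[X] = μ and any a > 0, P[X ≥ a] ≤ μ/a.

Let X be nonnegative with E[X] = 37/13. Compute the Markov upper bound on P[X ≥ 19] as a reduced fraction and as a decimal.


μ = E[X] = 37/13, a = 19.
Markov: P[X ≥ 19] ≤ μ/a = (37/13)/19 = 37/247.
Numerically: ≈ 0.149798.
(Since a = 19 > μ = 2.846154, the bound 37/247 is < 1 and informative.)

P[X ≥ 19] ≤ 37/247 ≈ 0.149798.


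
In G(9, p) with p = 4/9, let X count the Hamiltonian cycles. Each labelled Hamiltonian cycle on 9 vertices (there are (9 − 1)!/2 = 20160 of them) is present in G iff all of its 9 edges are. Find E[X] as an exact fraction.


K_9 has (9 − 1)!/2 = 20160 labelled Hamiltonian cycles.
For each such Hamiltonian cycle H, let X_H = 1 if all 9 edges of H are present in G. Then P[X_H = 1] = p^{9} = (4/9)^{9} = 262144/387420489.
By linearity: E[X] = Σ_H E[X_H] = 20160 · p^{9} = 20160 · 262144/387420489 = 587202560/43046721.
Numerically: E[X] ≈ 13.641.

E[X] = 20160 · (4/9)^{9} = 587202560/43046721 ≈ 13.641.


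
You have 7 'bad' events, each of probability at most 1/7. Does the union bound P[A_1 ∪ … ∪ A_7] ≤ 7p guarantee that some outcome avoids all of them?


Union bound: P[∪_{i=1}^{7} A_i] ≤ Σ_i P[A_i] ≤ 7·p = 7·(1/7) = 1.
Numerically: 1 ≈ 1.000000.
Is 1 < 1? NO.
Since the bound 1 is ≥ 1, the union bound is uninformative here; it does NOT by itself certify existence.

7·p = 1 ≈ 1.000000; existence NOT certified by the union bound.


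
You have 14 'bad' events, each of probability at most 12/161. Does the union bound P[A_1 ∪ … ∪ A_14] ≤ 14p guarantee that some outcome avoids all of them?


Union bound: P[∪_{i=1}^{14} A_i] ≤ Σ_i P[A_i] ≤ 14·p = 14·(12/161) = 24/23.
Numerically: 24/23 ≈ 1.04348.
Is 24/23 < 1? NO.
Since the bound 24/23 is ≥ 1, the union bound is uninformative here; it does NOT by itself certify existence.

14·p = 24/23 ≈ 1.04348; existence NOT certified by the union bound.


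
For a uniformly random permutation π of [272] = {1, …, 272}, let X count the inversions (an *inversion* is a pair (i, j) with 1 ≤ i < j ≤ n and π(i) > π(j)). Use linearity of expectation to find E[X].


Write X = Σ X_I over the C(272, 2) = 36856 pairs i < j, with X_I the indicator of one inversion.
There are 36856 indicators.
For each fixed pair i < j, the values π(i) and π(j) are two distinct elements of {1, …, 272} in uniformly random order; by symmetry P[π(i) > π(j)] = 1/2.
By linearity: E[X] = 36856 · (1/2) = C(272, 2) · (1/2) = 36856/2 = 18428 ≈ 18428.000.

E[X] = 18428 = 18428.000.


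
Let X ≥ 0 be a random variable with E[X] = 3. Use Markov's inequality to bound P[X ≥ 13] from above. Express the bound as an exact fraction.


μ = E[X] = 3, a = 13.
Markov: P[X ≥ 13] ≤ μ/a = (3)/13 = 3/13.
Numerically: ≈ 0.230769.
(Since a = 13 > μ = 3.000000, the bound 3/13 is < 1 and informative.)

P[X ≥ 13] ≤ 3/13 ≈ 0.230769.


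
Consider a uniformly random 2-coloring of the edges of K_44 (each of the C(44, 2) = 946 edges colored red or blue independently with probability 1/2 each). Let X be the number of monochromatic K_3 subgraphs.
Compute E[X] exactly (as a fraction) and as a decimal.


Let X = Σ_S X_S over the C(44, 3) = 13244 subsets S of size 3, where X_S = 1 if the K_3 on S is monochromatic.
For a fixed S, the K_3 on S has C(3, 2) = 3 edges. P[all 3 edges red] = (1/2)^3, and likewise for blue, so P[monochromatic] = 2·(1/2)^3 = 2^{1 − 3} = 1/4.
By linearity of expectation: E[X] = C(44, 3) · 2^{1 − 3} = 13244 · 1/4 = 3311.
Numerically: E[X] ≈ 3311.000000.

E[X] = C(44,3)·2^(1−C(3,2)) = 3311 ≈ 3311.000000.


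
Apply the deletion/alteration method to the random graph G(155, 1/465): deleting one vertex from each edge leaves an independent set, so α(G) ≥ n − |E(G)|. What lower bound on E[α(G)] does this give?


E[|E(G)|] = C(155, 2)·p = 11935 · (1/465) = 77/3.
E[α(G)] ≥ n − E[|E(G)|] = 155 − 77/3 = 388/3.
Numerically: ≈ 129.333.
(This is only a lower bound; the true E[α(G)] may be larger.)

E[α(G)] ≥ 388/3 ≈ 129.333.


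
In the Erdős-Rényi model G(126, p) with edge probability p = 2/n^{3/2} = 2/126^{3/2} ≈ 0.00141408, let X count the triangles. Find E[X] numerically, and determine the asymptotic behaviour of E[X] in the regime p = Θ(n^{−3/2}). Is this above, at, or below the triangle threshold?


Number of potential triangles: C(126, 3) = 325500.
Each occurs with probability p³ ≈ (0.00141408)³ ≈ 2.82762970e-09.
By linearity: E[X] = C(126, 3)·p³ ≈ 325500 · 2.82762970e-09 ≈ 0.000920.
Since α = 3/2 > 1, p = c/n^{3/2} = o(1/n) is below the triangle threshold p ~ 1/n. Asymptotically E[X] ~ (c³/6)·n^{3(1−α)} = (2³/6)·n^{-1.5} → 0, so by Markov's inequality G has no triangles w.h.p.

E[X] ≈ 0.000920; in regime p = Θ(1/n^{3/2}) E[X] tends to 0 (below the triangle threshold p ~ 1/n).


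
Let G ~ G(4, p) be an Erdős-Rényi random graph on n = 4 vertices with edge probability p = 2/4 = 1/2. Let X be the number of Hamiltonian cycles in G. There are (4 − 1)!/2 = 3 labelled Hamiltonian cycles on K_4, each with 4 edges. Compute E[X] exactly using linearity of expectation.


K_4 has (4 − 1)!/2 = 3 labelled Hamiltonian cycles.
For each such Hamiltonian cycle H, let X_H = 1 if all 4 edges of H are present in G. Then P[X_H = 1] = p^{4} = (1/2)^{4} = 1/16.
By linearity of expectation: E[X] = Σ_H E[X_H] = 3 · p^{4} = 3 · 1/16 = 3/16.
Numerically: E[X] ≈ 0.1875.

E[X] = 3 · (1/2)^{4} = 3/16 ≈ 0.1875.


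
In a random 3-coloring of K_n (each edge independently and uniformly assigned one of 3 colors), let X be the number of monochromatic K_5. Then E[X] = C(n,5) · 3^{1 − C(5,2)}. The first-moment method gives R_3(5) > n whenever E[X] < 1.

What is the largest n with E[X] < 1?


We need C(n, 5) · 3^{1 − 10} < 1, i.e. C(n, 5) < 3^{10 − 1} = 19683.
Check values of n near the boundary:
  n = 15: C(15, 5) = 3003; 3003 < 19683? YES
  n = 16: C(16, 5) = 4368; 4368 < 19683? YES
  n = 17: C(17, 5) = 6188; 6188 < 19683? YES
  n = 18: C(18, 5) = 8568; 8568 < 19683? YES
  n = 19: C(19, 5) = 11628; 11628 < 19683? YES
  n = 20: C(20, 5) = 15504; 15504 < 19683? YES
  n = 21: C(21, 5) = 20349; 20349 < 19683? NO
  n = 22: C(22, 5) = 26334; 26334 < 19683? NO
The largest n with C(n, 5) < 19683 is n = 20 (where E[X] = 5168/6561 ≈ 0.788). Hence R_3(5) > 20, i.e. R_3(5) ≥ 21.

Largest n = 20; hence R_3(5) > 20.


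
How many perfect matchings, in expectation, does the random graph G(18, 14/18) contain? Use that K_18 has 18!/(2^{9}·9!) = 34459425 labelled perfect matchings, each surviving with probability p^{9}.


K_18 has 18!/(2^{9}·9!) = 34459425 labelled perfect matchings.
For each such perfect matching H, let X_H = 1 if all 9 edges of H are present in G. Then P[X_H = 1] = p^{9} = (7/9)^{9} = 40353607/387420489.
By linearity: E[X] = Σ_H E[X_H] = 34459425 · p^{9} = 34459425 · 40353607/387420489 = 17167433257975/4782969.
Numerically: E[X] ≈ 3.589e+06.

E[X] = 34459425 · (7/9)^{9} = 17167433257975/4782969 ≈ 3.589e+06.


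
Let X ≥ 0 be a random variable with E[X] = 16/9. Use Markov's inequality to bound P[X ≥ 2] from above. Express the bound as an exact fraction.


μ = E[X] = 16/9, a = 2.
Markov: P[X ≥ 2] ≤ μ/a = (16/9)/2 = 8/9.
Numerically: ≈ 0.88889.
(Since a = 2 > μ = 1.77778, the bound 8/9 is < 1 and informative.)

P[X ≥ 2] ≤ 8/9 ≈ 0.88889.


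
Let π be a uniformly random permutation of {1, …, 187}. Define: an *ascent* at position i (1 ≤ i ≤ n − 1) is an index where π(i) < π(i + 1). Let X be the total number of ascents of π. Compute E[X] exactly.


Write X = Σ X_I over i = 1, …, 186, with X_I the indicator of one ascent.
There are 186 indicators.
For each fixed i, the pair (π(i), π(i+1)) is a uniformly random ordered pair of distinct values from {1, …, 187}; by symmetry P[π(i) < π(i+1)] = 1/2.
By linearity: E[X] = 186 · (1/2) = (187 − 1) · (1/2) = 93 ≈ 93.0000.

E[X] = 93 = 93.0000.


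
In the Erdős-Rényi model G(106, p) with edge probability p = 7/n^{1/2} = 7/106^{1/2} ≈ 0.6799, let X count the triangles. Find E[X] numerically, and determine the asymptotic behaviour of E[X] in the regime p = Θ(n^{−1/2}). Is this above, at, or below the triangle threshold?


Number of potential triangles: C(106, 3) = 192920.
Each occurs with probability p³ ≈ (0.6799)³ ≈ 3.1429344e-01.
By linearity: E[X] = C(106, 3)·p³ ≈ 192920 · 3.1429344e-01 ≈ 60633.49124.
Since α = 1/2 < 1, p = c/n^{1/2} ≫ 1/n is above the triangle threshold p ~ 1/n. Asymptotically E[X] ~ (c³/6)·n^{3(1−α)} = (7³/6)·n^{1.5} → ∞; triangles are abundant w.h.p.

E[X] ≈ 60633.49124; in regime p = Θ(1/n^{1/2}) E[X] diverges (above the triangle threshold p ~ 1/n).


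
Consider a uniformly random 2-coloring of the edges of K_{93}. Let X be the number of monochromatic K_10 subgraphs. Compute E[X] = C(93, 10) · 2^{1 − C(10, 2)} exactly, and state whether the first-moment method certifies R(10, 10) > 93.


E[X] = C(93, 10) · 2^{1 − 45} = 8079421007658 · 2^{−44} = 8079421007658/17592186044416.
As a reduced fraction: E[X] = 4039710503829/8796093022208 ≈ 0.459262.
Is E[X] < 1? YES.
Since E[X] < 1, there exists a 2-coloring of K_{93} with no monochromatic K_10; hence R(10, 10) > 93.

E[X] = 4039710503829/8796093022208 ≈ 0.459262; E[X] < 1, so R(10, 10) > 93.
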